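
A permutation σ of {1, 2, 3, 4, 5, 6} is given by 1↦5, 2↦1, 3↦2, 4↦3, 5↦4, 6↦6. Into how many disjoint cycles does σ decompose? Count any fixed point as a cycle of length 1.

2

Cycle decomposition: (1 5 4 3 2) (6).
2 cycles.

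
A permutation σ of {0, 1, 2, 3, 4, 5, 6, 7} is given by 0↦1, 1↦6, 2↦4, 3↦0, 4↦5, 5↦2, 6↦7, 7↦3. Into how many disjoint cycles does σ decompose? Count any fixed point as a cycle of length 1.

Cycle decomposition: (0 1 6 7 3) (2 4 5).
2 cycles.

2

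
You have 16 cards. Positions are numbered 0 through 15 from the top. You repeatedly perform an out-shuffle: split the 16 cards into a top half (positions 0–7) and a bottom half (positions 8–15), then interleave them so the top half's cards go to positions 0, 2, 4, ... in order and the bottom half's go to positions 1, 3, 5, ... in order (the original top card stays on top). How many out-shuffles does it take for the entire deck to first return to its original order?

4

The out-shuffle permutes the 16 positions with cycle lengths [1, 1, 2, 4, 4, 4].
Every card is home exactly when every cycle has completed a whole number of laps, i.e. after lcm(1, 2, 4) = 4 out-shuffles.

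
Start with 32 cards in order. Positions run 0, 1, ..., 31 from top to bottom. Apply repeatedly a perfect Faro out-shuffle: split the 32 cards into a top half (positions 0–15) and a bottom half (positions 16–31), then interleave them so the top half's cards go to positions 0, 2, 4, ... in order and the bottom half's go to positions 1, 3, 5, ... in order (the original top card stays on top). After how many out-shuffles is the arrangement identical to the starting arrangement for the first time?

5

The out-shuffle permutes the 32 positions with cycle lengths [1, 1, 5, 5, 5, 5, 5, 5].
Every card is home exactly when every cycle has completed a whole number of laps, i.e. after lcm(1, 5) = 5 out-shuffles.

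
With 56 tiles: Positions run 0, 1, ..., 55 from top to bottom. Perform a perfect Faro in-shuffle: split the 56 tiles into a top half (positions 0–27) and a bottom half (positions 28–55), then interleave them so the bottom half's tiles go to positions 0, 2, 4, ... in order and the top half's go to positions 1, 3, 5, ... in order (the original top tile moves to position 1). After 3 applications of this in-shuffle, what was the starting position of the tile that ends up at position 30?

10

Work backwards from position 30, undoing one in-shuffle at a time:
30 ← 43 ← 21 ← 10
So the tile now at position 30 started at position 10.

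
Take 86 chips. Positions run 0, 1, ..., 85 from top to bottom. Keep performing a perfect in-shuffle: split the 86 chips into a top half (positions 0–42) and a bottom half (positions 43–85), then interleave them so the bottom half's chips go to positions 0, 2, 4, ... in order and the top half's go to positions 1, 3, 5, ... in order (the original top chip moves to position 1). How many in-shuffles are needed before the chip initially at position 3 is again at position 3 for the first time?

Follow position 3 under repeated in-shuffles:
3 → 7 → 15 → 31 → 63 → 40 → 81 → 76 → ... → 3 (length 28)
It first returns after 28 in-shuffles.

28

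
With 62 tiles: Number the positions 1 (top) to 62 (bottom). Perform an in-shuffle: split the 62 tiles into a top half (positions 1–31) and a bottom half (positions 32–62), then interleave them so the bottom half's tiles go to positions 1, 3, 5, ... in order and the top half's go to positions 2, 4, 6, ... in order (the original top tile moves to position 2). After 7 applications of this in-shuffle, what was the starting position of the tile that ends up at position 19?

Work backwards from position 19, undoing one in-shuffle at a time:
19 ← 41 ← 52 ← 26 ← 13 ← 38 ← 19 ← 41
So the tile now at position 19 started at position 41.

41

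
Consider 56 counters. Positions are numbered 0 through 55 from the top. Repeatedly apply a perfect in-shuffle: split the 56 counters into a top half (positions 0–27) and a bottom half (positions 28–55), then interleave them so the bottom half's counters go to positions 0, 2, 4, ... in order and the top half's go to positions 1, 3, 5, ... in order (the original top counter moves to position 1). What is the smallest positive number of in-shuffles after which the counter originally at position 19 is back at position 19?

18

Follow position 19 under repeated in-shuffles:
19 → 39 → 22 → 45 → 34 → 12 → 25 → 51 → 46 → 36 → 16 → 33 → 10 → 21 → 43 → 30 → 4 → 9 → 19
It first returns after 18 in-shuffles.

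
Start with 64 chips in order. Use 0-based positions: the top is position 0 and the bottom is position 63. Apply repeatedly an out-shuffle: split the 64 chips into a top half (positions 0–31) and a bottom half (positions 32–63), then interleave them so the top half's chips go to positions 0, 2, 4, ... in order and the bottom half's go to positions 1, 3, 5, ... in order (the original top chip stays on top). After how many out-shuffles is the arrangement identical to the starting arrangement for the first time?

The out-shuffle permutes the 64 positions with cycle lengths [1, 1, 2, 3, 3, 6, 6, 6, 6, 6, 6, 6, 6, 6].
Every chip is home exactly when every cycle has completed a whole number of laps, i.e. after lcm(1, 2, 3, 6) = 6 out-shuffles.

6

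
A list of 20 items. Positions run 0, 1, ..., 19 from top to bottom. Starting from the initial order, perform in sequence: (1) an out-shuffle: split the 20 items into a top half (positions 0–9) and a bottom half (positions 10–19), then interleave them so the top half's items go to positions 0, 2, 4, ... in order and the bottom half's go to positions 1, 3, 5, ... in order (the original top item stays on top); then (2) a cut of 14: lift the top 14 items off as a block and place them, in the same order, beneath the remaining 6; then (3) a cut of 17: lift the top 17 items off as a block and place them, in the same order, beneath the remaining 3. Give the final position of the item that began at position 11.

12

Track the item from position 11 forward through each operation:
  after op 1 (out-shuffle): 11 → 3
  after op 2 (cut 14): 3 → 9
  after op 3 (cut 17): 9 → 12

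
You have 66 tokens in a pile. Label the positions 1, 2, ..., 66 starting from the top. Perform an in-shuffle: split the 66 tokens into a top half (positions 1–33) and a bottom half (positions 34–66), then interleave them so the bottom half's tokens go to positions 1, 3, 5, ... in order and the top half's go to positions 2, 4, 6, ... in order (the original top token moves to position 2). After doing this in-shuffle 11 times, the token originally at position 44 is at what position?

Track the token's position through each in-shuffle:
44 → 21 → 42 → 17 → 34 → 1 → 2 → 4 → 8 → 16 → 32 → 64

64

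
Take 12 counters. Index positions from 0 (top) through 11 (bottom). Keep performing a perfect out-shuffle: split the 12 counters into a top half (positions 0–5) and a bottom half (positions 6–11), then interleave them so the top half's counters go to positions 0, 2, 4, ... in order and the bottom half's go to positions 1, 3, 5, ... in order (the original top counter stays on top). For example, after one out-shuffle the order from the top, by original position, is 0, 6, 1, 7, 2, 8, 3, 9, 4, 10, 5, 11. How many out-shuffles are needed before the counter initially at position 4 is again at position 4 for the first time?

10

Follow position 4 under repeated out-shuffles:
4 → 8 → 5 → 10 → 9 → 7 → 3 → 6 → 1 → 2 → 4
It first returns after 10 out-shuffles.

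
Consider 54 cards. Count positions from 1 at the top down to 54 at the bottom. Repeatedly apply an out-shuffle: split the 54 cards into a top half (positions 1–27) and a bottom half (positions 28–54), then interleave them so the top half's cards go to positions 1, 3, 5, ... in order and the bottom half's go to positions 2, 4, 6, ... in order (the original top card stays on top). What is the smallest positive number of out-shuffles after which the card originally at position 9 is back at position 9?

Follow position 9 under repeated out-shuffles:
9 → 17 → 33 → 12 → 23 → 45 → 36 → 18 → ... → 9 (length 52)
It first returns after 52 out-shuffles.

52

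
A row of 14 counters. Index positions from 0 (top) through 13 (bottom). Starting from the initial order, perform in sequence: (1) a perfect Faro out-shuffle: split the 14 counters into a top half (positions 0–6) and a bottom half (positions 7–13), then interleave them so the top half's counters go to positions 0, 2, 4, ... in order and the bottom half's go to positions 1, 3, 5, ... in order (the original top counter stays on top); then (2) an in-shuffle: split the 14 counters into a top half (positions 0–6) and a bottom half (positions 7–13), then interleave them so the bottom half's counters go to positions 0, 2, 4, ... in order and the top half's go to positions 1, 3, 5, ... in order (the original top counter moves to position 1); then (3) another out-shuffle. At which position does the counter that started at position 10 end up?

0

Track the counter from position 10 forward through each operation:
  after op 1 (out-shuffle): 10 → 7
  after op 2 (in-shuffle): 7 → 0
  after op 3 (out-shuffle): 0 → 0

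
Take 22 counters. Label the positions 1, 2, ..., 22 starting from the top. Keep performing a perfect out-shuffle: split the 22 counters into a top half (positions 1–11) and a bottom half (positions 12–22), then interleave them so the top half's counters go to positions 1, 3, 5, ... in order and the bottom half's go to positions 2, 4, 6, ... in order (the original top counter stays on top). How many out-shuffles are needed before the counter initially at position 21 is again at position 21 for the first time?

6

Follow position 21 under repeated out-shuffles:
21 → 20 → 18 → 14 → 6 → 11 → 21
It first returns after 6 out-shuffles.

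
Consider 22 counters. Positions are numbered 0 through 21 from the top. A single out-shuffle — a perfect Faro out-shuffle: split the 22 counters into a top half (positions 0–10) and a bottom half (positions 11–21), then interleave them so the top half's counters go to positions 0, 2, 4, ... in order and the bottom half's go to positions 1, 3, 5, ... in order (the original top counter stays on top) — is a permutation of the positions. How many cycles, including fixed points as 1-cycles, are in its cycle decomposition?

Trace each unvisited position around until it returns:
(0) (1 2 4 8 16 11) (3 6 12) (5 10 20 19 17 13) (7 14) (9 18 15) (21)
7 cycles in total.

7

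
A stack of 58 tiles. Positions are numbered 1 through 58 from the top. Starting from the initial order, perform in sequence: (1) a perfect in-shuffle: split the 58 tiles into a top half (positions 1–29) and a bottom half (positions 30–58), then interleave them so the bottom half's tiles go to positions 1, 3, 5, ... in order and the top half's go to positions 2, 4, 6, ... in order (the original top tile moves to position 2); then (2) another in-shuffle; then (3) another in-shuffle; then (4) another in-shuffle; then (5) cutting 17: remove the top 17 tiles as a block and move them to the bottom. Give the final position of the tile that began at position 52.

47

Track the tile from position 52 forward through each operation:
  after op 1 (in-shuffle): 52 → 45
  after op 2 (in-shuffle): 45 → 31
  after op 3 (in-shuffle): 31 → 3
  after op 4 (in-shuffle): 3 → 6
  after op 5 (cut 17): 6 → 47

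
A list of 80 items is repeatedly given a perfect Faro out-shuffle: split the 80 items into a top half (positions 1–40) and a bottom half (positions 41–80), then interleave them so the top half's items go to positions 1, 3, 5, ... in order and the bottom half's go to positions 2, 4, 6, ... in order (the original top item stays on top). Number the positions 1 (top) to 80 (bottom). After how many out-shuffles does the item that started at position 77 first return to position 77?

Follow position 77 under repeated out-shuffles:
77 → 74 → 68 → 56 → 32 → 63 → 46 → 12 → ... → 77 (length 39)
It first returns after 39 out-shuffles.

39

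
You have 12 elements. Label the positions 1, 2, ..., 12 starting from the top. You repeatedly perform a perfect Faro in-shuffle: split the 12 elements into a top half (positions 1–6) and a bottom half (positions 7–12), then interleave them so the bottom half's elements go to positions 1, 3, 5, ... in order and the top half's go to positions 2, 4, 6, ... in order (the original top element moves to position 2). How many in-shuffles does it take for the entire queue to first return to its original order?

The in-shuffle permutes the 12 positions with cycle lengths [12].
Every element is home exactly when every cycle has completed a whole number of laps, i.e. after lcm(12) = 12 in-shuffles.

12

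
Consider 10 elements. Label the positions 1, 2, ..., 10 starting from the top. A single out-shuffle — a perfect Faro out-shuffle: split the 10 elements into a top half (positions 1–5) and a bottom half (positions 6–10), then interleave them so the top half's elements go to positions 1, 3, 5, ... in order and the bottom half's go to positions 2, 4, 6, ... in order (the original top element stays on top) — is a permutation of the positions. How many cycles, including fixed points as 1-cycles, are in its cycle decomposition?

Trace each unvisited position around until it returns:
(1) (2 3 5 9 8 6) (4 7) (10)
4 cycles in total.

4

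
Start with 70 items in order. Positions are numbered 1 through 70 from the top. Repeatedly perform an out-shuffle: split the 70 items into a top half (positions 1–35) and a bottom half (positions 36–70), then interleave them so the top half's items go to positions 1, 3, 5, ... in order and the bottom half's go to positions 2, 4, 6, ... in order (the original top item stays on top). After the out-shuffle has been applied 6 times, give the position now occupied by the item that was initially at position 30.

Track the item's position through each out-shuffle:
30 → 59 → 48 → 26 → 51 → 32 → 63

63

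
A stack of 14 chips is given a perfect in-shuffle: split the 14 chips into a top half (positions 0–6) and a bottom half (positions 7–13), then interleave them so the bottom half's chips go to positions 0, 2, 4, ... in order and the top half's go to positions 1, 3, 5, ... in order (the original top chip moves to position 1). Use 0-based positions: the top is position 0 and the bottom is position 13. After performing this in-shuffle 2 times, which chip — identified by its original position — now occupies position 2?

11

Work backwards from position 2, undoing one in-shuffle at a time:
2 ← 8 ← 11
So the chip now at position 2 started at position 11.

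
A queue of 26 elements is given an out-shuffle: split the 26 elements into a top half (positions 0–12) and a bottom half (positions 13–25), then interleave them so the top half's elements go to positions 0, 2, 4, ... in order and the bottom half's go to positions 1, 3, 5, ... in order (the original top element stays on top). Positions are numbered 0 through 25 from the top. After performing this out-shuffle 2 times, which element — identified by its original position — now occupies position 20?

Work backwards from position 20, undoing one out-shuffle at a time:
20 ← 10 ← 5
So the element now at position 20 started at position 5.

5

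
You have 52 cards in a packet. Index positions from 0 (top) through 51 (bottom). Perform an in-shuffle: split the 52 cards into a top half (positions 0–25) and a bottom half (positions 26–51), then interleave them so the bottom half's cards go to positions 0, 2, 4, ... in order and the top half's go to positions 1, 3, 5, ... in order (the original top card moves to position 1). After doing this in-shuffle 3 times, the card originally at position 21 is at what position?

16

Track the card's position through each in-shuffle:
21 → 43 → 34 → 16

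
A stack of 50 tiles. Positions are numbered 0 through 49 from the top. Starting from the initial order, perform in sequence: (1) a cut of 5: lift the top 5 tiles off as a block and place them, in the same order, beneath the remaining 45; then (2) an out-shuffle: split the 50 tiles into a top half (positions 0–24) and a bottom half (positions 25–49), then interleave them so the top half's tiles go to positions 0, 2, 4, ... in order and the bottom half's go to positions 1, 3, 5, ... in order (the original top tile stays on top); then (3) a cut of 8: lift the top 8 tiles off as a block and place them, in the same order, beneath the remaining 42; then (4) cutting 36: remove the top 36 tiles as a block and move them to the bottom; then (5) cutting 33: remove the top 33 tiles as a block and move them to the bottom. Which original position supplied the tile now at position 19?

28

Undo the operations in reverse order, starting from position 19:
  undo op 5 (cut 33): 19 ← 2
  undo op 4 (cut 36): 2 ← 38
  undo op 3 (cut 8): 38 ← 46
  undo op 2 (out-shuffle, from top half): 46 ← 23
  undo op 1 (cut 5): 23 ← 28
So the tile at position 19 came from original position 28.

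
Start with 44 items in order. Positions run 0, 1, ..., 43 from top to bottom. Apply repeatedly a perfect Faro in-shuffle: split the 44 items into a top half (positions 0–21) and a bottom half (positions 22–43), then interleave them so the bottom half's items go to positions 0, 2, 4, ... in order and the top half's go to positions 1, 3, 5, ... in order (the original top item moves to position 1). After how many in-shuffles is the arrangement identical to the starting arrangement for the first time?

12

The in-shuffle permutes the 44 positions with cycle lengths [2, 4, 4, 4, 6, 12, 12].
Every item is home exactly when every cycle has completed a whole number of laps, i.e. after lcm(2, 4, 6, 12) = 12 in-shuffles.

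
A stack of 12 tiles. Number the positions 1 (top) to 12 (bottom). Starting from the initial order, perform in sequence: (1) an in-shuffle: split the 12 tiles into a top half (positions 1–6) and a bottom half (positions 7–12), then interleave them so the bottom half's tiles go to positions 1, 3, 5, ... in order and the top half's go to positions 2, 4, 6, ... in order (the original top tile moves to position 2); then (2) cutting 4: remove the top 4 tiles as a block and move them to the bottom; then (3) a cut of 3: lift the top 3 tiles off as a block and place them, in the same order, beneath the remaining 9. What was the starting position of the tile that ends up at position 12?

Undo the operations in reverse order, starting from position 12:
  undo op 3 (cut 3): 12 ← 3
  undo op 2 (cut 4): 3 ← 7
  undo op 1 (in-shuffle, from bottom half): 7 ← 10
So the tile at position 12 came from original position 10.

10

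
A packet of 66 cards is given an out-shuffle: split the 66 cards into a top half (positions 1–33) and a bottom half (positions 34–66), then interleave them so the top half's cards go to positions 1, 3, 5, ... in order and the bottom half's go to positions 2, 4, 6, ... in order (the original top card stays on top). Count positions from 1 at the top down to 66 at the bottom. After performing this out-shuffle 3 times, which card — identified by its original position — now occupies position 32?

Work backwards from position 32, undoing one out-shuffle at a time:
32 ← 49 ← 25 ← 13
So the card now at position 32 started at position 13.

13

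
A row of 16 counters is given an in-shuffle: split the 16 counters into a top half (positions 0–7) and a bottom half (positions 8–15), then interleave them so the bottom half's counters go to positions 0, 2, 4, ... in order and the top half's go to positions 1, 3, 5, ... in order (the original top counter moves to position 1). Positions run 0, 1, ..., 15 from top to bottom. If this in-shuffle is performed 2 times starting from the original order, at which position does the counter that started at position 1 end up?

Track the counter's position through each in-shuffle:
1 → 3 → 7

7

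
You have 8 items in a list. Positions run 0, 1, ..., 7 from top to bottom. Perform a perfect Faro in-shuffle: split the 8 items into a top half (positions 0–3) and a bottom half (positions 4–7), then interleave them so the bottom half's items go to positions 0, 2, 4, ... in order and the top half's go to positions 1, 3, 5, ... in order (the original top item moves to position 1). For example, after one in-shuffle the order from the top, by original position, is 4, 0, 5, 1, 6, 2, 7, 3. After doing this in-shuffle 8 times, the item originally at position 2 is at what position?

2

Track the item's position through each in-shuffle:
2 → 5 → 2 → 5 → 2 → 5 → 2 → 5 → 2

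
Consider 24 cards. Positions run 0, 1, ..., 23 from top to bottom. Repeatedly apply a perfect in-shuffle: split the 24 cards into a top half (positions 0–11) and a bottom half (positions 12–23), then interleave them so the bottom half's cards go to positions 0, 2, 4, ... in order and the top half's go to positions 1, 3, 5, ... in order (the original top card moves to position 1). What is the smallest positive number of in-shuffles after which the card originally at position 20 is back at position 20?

20

Follow position 20 under repeated in-shuffles:
20 → 16 → 8 → 17 → 10 → 21 → 18 → 12 → 0 → 1 → 3 → 7 → 15 → 6 → 13 → 2 → 5 → 11 → 23 → 22 → 20
It first returns after 20 in-shuffles.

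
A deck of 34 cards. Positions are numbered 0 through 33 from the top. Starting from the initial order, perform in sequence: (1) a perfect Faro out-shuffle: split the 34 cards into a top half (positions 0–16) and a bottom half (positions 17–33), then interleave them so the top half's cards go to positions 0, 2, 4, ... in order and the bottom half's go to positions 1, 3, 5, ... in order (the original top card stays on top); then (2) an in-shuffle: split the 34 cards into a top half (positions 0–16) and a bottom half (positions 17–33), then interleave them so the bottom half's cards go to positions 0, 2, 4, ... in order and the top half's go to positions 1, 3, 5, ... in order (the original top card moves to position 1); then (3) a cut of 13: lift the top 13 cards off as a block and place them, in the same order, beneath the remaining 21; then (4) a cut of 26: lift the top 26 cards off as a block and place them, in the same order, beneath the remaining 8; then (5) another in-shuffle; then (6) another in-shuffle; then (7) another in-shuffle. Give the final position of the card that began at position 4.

33

Track the card from position 4 forward through each operation:
  after op 1 (out-shuffle): 4 → 8
  after op 2 (in-shuffle): 8 → 17
  after op 3 (cut 13): 17 → 4
  after op 4 (cut 26): 4 → 12
  after op 5 (in-shuffle): 12 → 25
  after op 6 (in-shuffle): 25 → 16
  after op 7 (in-shuffle): 16 → 33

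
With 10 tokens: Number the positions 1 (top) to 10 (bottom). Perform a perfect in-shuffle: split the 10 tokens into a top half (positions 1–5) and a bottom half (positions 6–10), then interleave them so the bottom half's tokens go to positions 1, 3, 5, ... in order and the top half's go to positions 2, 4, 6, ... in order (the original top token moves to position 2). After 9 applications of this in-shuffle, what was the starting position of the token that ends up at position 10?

9

Work backwards from position 10, undoing one in-shuffle at a time:
10 ← 5 ← 8 ← 4 ← 2 ← 1 ← 6 ← 3 ← 7 ← 9
So the token now at position 10 started at position 9.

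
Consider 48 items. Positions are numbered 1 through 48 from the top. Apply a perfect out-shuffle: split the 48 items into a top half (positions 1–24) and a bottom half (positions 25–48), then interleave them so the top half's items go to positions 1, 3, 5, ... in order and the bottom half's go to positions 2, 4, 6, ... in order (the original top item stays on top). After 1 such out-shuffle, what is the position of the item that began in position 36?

Track the item's position through each out-shuffle:
36 → 24

24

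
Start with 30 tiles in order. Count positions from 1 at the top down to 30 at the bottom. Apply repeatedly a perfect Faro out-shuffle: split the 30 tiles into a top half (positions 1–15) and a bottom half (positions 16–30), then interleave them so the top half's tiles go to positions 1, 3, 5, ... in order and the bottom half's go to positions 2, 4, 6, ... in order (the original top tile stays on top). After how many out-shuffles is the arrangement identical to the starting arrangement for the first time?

The out-shuffle permutes the 30 positions with cycle lengths [1, 1, 28].
Every tile is home exactly when every cycle has completed a whole number of laps, i.e. after lcm(1, 28) = 28 out-shuffles.

28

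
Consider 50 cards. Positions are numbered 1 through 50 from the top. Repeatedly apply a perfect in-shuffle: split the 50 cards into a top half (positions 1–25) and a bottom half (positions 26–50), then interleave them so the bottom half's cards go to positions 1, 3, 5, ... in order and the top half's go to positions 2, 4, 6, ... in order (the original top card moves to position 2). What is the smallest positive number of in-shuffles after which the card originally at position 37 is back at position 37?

Follow position 37 under repeated in-shuffles:
37 → 23 → 46 → 41 → 31 → 11 → 22 → 44 → 37
It first returns after 8 in-shuffles.

8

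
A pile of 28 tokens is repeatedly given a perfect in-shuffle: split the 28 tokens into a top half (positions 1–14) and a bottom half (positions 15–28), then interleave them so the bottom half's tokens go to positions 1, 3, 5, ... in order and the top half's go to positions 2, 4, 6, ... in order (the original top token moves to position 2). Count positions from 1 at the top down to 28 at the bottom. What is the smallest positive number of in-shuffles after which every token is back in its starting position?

28

The in-shuffle permutes the 28 positions with cycle lengths [28].
Every token is home exactly when every cycle has completed a whole number of laps, i.e. after lcm(28) = 28 in-shuffles.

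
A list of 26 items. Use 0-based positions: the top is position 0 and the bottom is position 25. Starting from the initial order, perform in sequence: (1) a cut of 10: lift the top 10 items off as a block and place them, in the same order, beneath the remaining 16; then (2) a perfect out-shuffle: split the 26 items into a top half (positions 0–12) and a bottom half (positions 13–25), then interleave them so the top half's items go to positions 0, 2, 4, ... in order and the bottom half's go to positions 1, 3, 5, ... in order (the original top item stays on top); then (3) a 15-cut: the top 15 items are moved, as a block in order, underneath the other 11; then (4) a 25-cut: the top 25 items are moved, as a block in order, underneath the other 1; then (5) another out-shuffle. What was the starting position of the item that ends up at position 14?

Undo the operations in reverse order, starting from position 14:
  undo op 5 (out-shuffle, from top half): 14 ← 7
  undo op 4 (cut 25): 7 ← 6
  undo op 3 (cut 15): 6 ← 21
  undo op 2 (out-shuffle, from bottom half): 21 ← 23
  undo op 1 (cut 10): 23 ← 7
So the item at position 14 came from original position 7.

7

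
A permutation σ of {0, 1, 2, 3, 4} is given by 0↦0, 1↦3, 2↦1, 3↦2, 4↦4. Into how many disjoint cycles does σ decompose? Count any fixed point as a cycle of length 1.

Cycle decomposition: (0) (1 3 2) (4).
3 cycles.

3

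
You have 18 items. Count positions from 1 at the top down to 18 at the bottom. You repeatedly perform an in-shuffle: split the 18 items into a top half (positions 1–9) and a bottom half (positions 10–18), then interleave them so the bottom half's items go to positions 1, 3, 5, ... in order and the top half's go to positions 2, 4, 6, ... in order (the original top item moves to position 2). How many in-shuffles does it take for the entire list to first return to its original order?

18

The in-shuffle permutes the 18 positions with cycle lengths [18].
Every item is home exactly when every cycle has completed a whole number of laps, i.e. after lcm(18) = 18 in-shuffles.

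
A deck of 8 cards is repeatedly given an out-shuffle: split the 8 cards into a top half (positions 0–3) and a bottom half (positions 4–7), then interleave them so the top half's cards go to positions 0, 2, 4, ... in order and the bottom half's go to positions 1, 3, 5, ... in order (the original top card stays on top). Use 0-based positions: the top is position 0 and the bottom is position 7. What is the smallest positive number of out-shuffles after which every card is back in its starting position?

The out-shuffle permutes the 8 positions with cycle lengths [1, 1, 3, 3].
Every card is home exactly when every cycle has completed a whole number of laps, i.e. after lcm(1, 3) = 3 out-shuffles.

3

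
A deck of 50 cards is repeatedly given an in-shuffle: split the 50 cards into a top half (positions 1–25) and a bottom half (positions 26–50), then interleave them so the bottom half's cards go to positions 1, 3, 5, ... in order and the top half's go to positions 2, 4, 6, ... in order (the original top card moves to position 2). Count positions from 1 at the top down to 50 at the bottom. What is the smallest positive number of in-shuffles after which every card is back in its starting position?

The in-shuffle permutes the 50 positions with cycle lengths [2, 8, 8, 8, 8, 8, 8].
Every card is home exactly when every cycle has completed a whole number of laps, i.e. after lcm(2, 8) = 8 in-shuffles.

8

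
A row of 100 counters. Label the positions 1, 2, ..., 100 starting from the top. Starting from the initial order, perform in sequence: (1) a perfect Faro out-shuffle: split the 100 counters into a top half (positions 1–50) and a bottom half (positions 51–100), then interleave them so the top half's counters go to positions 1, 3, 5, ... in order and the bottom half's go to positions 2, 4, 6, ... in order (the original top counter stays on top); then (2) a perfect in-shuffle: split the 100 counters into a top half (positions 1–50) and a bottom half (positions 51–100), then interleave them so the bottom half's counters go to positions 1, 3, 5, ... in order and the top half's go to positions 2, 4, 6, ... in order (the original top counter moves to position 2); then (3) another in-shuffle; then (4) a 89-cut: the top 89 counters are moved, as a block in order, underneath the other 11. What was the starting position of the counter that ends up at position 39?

4

Undo the operations in reverse order, starting from position 39:
  undo op 4 (cut 89): 39 ← 28
  undo op 3 (in-shuffle, from top half): 28 ← 14
  undo op 2 (in-shuffle, from top half): 14 ← 7
  undo op 1 (out-shuffle, from top half): 7 ← 4
So the counter at position 39 came from original position 4.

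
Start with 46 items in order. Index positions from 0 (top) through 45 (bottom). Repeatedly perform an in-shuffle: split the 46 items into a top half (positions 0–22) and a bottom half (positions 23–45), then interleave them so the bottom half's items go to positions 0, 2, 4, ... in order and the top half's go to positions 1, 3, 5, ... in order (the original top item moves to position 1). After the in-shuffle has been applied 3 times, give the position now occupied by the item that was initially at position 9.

Track the item's position through each in-shuffle:
9 → 19 → 39 → 32

32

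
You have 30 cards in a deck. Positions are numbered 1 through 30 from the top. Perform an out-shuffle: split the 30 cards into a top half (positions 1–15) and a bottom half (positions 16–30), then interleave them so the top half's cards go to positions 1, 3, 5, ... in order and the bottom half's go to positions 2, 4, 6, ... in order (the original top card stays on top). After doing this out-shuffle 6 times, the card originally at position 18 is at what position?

Track the card's position through each out-shuffle:
18 → 6 → 11 → 21 → 12 → 23 → 16

16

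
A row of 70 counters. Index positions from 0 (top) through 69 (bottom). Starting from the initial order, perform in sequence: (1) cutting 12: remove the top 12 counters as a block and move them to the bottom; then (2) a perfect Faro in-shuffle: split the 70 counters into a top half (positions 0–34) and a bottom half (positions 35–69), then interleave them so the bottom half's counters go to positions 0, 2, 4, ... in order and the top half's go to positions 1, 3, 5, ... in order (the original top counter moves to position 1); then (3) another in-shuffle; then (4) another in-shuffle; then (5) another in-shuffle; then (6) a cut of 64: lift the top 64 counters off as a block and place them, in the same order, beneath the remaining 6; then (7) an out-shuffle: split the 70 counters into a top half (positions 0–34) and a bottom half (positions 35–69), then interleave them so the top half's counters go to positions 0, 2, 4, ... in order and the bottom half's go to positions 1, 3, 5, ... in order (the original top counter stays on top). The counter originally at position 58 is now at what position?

Track the counter from position 58 forward through each operation:
  after op 1 (cut 12): 58 → 46
  after op 2 (in-shuffle): 46 → 22
  after op 3 (in-shuffle): 22 → 45
  after op 4 (in-shuffle): 45 → 20
  after op 5 (in-shuffle): 20 → 41
  after op 6 (cut 64): 41 → 47
  after op 7 (out-shuffle): 47 → 25

25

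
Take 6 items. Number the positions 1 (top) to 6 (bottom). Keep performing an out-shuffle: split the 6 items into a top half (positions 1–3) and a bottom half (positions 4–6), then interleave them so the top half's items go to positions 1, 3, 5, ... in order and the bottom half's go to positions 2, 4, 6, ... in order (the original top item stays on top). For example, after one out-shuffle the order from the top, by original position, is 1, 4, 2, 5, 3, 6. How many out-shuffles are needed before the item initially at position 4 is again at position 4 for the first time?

Follow position 4 under repeated out-shuffles:
4 → 2 → 3 → 5 → 4
It first returns after 4 out-shuffles.

4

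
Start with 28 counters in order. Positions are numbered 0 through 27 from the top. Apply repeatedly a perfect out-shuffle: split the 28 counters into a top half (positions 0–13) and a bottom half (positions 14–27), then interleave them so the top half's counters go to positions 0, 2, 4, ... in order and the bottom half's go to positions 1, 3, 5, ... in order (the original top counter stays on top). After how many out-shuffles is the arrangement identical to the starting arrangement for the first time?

The out-shuffle permutes the 28 positions with cycle lengths [1, 1, 2, 6, 18].
Every counter is home exactly when every cycle has completed a whole number of laps, i.e. after lcm(1, 2, 6, 18) = 18 out-shuffles.

18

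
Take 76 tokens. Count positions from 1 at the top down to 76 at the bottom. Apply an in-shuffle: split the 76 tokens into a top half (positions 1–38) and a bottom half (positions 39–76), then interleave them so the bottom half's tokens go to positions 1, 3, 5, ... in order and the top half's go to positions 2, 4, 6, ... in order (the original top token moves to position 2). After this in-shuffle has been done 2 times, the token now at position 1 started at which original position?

Work backwards from position 1, undoing one in-shuffle at a time:
1 ← 39 ← 58
So the token now at position 1 started at position 58.

58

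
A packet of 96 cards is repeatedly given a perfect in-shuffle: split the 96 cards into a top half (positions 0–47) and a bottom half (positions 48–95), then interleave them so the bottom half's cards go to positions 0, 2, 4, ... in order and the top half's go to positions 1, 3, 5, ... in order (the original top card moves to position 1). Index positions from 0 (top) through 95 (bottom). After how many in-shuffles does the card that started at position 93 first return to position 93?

Follow position 93 under repeated in-shuffles:
93 → 90 → 84 → 72 → 48 → 0 → 1 → 3 → ... → 93 (length 48)
It first returns after 48 in-shuffles.

48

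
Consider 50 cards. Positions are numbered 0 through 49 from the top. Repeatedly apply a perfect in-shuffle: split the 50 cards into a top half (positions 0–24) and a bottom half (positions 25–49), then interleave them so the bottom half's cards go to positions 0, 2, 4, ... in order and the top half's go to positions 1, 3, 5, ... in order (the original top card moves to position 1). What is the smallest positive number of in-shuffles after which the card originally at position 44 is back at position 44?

8

Follow position 44 under repeated in-shuffles:
44 → 38 → 26 → 2 → 5 → 11 → 23 → 47 → 44
It first returns after 8 in-shuffles.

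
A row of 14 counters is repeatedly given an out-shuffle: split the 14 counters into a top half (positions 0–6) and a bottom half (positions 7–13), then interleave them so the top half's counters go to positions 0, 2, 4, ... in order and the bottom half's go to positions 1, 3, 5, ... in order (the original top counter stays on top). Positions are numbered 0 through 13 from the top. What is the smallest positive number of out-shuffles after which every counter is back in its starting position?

The out-shuffle permutes the 14 positions with cycle lengths [1, 1, 12].
Every counter is home exactly when every cycle has completed a whole number of laps, i.e. after lcm(1, 12) = 12 out-shuffles.

12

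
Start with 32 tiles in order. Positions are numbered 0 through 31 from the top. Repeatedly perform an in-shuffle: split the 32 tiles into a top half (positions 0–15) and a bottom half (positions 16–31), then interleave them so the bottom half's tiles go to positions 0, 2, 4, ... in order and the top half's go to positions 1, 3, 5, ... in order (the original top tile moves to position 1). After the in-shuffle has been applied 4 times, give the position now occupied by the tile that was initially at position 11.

26

Track the tile's position through each in-shuffle:
11 → 23 → 14 → 29 → 26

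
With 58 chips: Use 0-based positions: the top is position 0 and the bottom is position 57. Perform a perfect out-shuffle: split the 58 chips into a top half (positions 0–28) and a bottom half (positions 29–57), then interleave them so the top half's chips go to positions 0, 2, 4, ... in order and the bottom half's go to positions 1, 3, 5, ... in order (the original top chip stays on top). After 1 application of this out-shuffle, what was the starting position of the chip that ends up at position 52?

26

Work backwards from position 52, undoing one out-shuffle at a time:
52 ← 26
So the chip now at position 52 started at position 26.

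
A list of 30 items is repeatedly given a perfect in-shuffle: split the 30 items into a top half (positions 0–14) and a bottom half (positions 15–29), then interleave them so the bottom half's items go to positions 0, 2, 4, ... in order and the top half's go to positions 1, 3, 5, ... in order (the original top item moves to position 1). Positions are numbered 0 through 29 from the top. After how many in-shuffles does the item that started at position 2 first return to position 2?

Follow position 2 under repeated in-shuffles:
2 → 5 → 11 → 23 → 16 → 2
It first returns after 5 in-shuffles.

5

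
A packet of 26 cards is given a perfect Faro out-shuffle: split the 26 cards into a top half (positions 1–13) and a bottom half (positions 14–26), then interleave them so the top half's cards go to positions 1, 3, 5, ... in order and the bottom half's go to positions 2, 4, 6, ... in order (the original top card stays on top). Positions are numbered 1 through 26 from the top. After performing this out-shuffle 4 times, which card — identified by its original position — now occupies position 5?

Work backwards from position 5, undoing one out-shuffle at a time:
5 ← 3 ← 2 ← 14 ← 20
So the card now at position 5 started at position 20.

20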